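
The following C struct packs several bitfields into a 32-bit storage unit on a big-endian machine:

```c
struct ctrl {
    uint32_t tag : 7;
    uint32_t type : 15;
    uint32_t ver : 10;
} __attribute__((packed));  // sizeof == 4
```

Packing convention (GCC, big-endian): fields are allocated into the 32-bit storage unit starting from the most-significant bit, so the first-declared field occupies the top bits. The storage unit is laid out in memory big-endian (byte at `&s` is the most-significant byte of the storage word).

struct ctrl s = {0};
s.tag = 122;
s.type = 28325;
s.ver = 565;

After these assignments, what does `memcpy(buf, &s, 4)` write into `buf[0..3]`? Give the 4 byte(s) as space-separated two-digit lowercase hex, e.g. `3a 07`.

f5 ba 96 35

tag (7b) val=122 bits=0x7a at bit 25: 0xf4000000
type (15b) val=28325 bits=0x6ea5 at bit 10: 0xf5ba9400
ver (10b) val=565 bits=0x235 at bit 0: 0xf5ba9635
word = 0xf5ba9635 → big-endian bytes:
  [0]=0xf5  [1]=0xba  [2]=0x96  [3]=0x35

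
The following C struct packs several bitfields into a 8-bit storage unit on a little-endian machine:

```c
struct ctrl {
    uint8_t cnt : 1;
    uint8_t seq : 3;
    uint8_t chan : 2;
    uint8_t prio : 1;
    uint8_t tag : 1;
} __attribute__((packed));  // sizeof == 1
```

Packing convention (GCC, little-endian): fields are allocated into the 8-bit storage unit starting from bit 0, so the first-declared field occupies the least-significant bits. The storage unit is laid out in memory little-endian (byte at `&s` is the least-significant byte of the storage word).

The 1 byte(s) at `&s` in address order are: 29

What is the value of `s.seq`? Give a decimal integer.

[0]=0x29 (little-endian) → word 0x29
cnt [0+:1] = (word>>0) & 0x1 = 1
seq [1+:3] = (word>>1) & 0x7 = 4  ←
chan [4+:2] = (word>>4) & 0x3 = 2
prio [6+:1] = (word>>6) & 0x1 = 0
tag [7+:1] = (word>>7) & 0x1 = 0

4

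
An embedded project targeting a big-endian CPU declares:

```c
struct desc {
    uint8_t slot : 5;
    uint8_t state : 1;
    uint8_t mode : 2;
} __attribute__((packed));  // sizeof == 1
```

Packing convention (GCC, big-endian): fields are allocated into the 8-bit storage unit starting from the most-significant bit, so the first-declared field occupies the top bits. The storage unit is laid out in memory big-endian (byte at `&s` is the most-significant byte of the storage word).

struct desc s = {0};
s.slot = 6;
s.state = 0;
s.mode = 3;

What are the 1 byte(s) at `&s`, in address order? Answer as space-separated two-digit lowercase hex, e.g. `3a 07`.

slot:5 = 6 → 0x6 << 3 → word 0x30
state:1 = 0 → 0x0 << 2 → word 0x30
mode:2 = 3 → 0x3 << 0 → word 0x33
word = 0x33 → big-endian bytes:
  [0]=0x33

33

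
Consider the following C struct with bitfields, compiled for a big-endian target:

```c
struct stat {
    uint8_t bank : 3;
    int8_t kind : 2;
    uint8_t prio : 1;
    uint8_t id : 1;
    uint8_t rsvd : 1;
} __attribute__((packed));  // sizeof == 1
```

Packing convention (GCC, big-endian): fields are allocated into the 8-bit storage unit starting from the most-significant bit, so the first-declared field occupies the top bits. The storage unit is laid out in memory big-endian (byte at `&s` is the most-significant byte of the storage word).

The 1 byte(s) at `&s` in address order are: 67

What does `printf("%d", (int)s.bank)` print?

[0]=0x67 (big-endian) → word 0x67
bank:3 @ bit 5 → (0x67>>5)&0x7 = 0x3  ←
kind:2 @ bit 3 → (0x67>>3)&0x3 = 0x0
prio:1 @ bit 2 → (0x67>>2)&0x1 = 0x1
id:1 @ bit 1 → (0x67>>1)&0x1 = 0x1
rsvd:1 @ bit 0 → (0x67>>0)&0x1 = 0x1

3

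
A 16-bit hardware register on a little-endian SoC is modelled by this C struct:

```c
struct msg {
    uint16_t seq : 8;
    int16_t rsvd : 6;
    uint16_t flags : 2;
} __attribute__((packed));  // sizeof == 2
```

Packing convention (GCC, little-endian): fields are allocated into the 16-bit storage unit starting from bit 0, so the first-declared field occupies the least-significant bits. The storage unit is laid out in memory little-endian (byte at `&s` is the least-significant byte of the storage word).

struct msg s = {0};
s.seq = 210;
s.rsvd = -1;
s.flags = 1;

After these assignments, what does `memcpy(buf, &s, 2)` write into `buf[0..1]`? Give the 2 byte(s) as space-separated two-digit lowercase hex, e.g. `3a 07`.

d2 7f

seq:8 = 210 → 0xd2 << 0 → word 0x00d2
rsvd:6 = -1 → 0x3f << 8 → word 0x3fd2
flags:2 = 1 → 0x1 << 14 → word 0x7fd2
word = 0x7fd2 → little-endian bytes:
  [0]=0xd2  [1]=0x7f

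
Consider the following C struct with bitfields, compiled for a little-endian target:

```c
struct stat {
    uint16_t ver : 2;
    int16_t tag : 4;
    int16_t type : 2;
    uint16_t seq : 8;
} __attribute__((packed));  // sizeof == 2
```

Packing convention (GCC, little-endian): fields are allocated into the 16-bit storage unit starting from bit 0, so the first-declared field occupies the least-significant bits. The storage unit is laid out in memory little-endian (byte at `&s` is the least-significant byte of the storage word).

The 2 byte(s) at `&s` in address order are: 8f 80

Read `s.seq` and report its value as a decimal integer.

[0]=0x8f [1]=0x80 (little-endian) → word 0x808f
ver:2 @ bit 0 → (0x808f>>0)&0x3 = 0x3
tag:4 @ bit 2 → (0x808f>>2)&0xf = 0x3
type:2 @ bit 6 → (0x808f>>6)&0x3 = 0x2
seq:8 @ bit 8 → (0x808f>>8)&0xff = 0x80  ←

128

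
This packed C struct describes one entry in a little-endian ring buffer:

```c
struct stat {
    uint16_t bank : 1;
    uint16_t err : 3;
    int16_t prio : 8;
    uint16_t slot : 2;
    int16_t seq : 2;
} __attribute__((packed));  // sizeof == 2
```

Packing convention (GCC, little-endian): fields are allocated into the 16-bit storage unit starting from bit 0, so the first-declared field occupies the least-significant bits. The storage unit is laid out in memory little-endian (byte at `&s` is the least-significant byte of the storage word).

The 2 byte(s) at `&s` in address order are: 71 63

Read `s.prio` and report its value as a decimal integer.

[0]=0x71 [1]=0x63 (little-endian) → word 0x6371
bank:1 @ bit 0 → (0x6371>>0)&0x1 = 0x1
err:3 @ bit 1 → (0x6371>>1)&0x7 = 0x0
prio:8 @ bit 4 → (0x6371>>4)&0xff = 0x37  ←
slot:2 @ bit 12 → (0x6371>>12)&0x3 = 0x2
seq:2 @ bit 14 → (0x6371>>14)&0x3 = 0x1
prio signed 8b, MSB=0: value = 55

55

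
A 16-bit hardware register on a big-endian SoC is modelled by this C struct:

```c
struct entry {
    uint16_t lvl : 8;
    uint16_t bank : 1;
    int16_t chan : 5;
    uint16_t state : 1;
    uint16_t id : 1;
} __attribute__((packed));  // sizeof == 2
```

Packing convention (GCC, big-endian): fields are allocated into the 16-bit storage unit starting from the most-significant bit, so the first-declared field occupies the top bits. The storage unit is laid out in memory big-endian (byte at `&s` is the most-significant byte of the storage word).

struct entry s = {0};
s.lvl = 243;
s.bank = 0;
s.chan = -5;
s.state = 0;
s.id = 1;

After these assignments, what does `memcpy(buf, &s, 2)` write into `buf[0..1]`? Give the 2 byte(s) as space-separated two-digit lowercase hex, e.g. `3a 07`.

f3 6d

lvl (8b) val=243 bits=0xf3 at bit 8: 0xf300
bank (1b) val=0 bits=0x0 at bit 7: 0xf300
chan (5b) val=-5 bits=0x1b at bit 2: 0xf36c
state (1b) val=0 bits=0x0 at bit 1: 0xf36c
id (1b) val=1 bits=0x1 at bit 0: 0xf36d
word = 0xf36d → big-endian bytes:
  [0]=0xf3  [1]=0x6d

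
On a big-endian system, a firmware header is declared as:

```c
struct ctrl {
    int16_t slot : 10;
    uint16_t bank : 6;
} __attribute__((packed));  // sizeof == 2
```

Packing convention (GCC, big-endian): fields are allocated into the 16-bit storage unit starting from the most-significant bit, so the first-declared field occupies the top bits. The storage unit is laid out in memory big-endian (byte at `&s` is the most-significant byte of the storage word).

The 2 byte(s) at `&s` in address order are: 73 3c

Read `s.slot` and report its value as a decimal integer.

460

[0]=0x73 [1]=0x3c (big-endian) → word 0x733c
slot [6+:10] = (word>>6) & 0x3ff = 460  ←
bank [0+:6] = (word>>0) & 0x3f = 60
slot signed 10b, MSB=0: value = 460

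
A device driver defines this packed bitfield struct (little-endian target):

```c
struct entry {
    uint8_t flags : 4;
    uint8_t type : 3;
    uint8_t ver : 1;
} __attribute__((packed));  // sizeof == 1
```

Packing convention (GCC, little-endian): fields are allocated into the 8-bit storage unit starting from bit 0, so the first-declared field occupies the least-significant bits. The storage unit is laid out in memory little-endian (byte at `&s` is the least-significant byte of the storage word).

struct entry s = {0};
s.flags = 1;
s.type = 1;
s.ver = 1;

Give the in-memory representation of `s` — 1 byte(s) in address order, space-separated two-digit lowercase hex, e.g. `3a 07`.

91

flags (4b) val=1 bits=0x1 at bit 0: 0x01
type (3b) val=1 bits=0x1 at bit 4: 0x11
ver (1b) val=1 bits=0x1 at bit 7: 0x91
word = 0x91 → little-endian bytes:
  [0]=0x91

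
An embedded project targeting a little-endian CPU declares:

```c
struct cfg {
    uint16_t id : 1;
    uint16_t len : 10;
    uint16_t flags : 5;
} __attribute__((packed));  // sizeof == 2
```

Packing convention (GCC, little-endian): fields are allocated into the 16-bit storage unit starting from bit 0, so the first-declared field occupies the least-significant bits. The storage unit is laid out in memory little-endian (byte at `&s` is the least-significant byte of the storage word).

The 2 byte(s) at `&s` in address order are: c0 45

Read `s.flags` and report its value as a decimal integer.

[0]=0xc0 [1]=0x45 (little-endian) → word 0x45c0
id [0+:1] = (word>>0) & 0x1 = 0
len [1+:10] = (word>>1) & 0x3ff = 736
flags [11+:5] = (word>>11) & 0x1f = 8  ←

8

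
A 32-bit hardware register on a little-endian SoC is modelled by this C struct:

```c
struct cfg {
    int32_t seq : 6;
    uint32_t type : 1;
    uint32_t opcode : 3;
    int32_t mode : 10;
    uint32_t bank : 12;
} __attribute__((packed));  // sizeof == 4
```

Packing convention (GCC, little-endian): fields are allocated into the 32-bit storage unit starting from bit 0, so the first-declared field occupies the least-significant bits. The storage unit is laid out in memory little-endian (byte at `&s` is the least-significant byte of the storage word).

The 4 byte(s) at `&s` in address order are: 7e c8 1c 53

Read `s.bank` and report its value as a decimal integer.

[0]=0x7e [1]=0xc8 [2]=0x1c [3]=0x53 (little-endian) → word 0x531cc87e
seq [0+:6] = (word>>0) & 0x3f = 62
type [6+:1] = (word>>6) & 0x1 = 1
opcode [7+:3] = (word>>7) & 0x7 = 0
mode [10+:10] = (word>>10) & 0x3ff = 818
bank [20+:12] = (word>>20) & 0xfff = 1329  ←

1329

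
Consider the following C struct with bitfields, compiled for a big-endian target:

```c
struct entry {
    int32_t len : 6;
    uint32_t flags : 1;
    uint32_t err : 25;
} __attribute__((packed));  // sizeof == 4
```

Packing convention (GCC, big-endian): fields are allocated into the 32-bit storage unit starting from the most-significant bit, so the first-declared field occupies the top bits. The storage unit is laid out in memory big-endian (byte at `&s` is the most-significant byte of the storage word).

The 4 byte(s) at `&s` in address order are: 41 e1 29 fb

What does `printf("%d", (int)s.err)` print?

31533563

[0]=0x41 [1]=0xe1 [2]=0x29 [3]=0xfb (big-endian) → word 0x41e129fb
len:6 @ bit 26 → (0x41e129fb>>26)&0x3f = 0x10
flags:1 @ bit 25 → (0x41e129fb>>25)&0x1 = 0x0
err:25 @ bit 0 → (0x41e129fb>>0)&0x1ffffff = 0x1e129fb  ←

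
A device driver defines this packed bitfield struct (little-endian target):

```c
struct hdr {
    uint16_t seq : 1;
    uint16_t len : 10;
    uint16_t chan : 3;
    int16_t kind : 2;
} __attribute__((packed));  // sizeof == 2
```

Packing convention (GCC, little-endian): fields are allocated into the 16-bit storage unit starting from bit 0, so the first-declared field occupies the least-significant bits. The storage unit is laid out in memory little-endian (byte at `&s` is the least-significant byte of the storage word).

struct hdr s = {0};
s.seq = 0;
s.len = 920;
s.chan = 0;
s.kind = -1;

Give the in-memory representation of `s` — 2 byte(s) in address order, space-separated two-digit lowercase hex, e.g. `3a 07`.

30 c7

seq:1 = 0 → 0x0 << 0 → word 0x0000
len:10 = 920 → 0x398 << 1 → word 0x0730
chan:3 = 0 → 0x0 << 11 → word 0x0730
kind:2 = -1 → 0x3 << 14 → word 0xc730
word = 0xc730 → little-endian bytes:
  [0]=0x30  [1]=0xc7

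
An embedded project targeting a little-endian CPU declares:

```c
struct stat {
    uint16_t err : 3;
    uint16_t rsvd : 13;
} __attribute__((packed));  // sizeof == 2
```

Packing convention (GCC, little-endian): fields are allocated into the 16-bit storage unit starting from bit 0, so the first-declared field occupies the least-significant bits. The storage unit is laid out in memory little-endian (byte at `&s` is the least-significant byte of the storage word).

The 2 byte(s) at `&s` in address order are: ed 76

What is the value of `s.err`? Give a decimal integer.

[0]=0xed [1]=0x76 (little-endian) → word 0x76ed
err:3 @ bit 0 → (0x76ed>>0)&0x7 = 0x5  ←
rsvd:13 @ bit 3 → (0x76ed>>3)&0x1fff = 0xedd

5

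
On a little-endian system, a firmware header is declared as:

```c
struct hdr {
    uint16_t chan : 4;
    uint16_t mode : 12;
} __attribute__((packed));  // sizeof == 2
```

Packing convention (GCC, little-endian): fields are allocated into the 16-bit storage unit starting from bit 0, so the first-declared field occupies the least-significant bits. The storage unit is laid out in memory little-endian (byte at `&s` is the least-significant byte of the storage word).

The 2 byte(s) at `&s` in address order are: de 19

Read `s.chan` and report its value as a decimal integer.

14

[0]=0xde [1]=0x19 (little-endian) → word 0x19de
chan:4 @ bit 0 → (0x19de>>0)&0xf = 0xe  ←
mode:12 @ bit 4 → (0x19de>>4)&0xfff = 0x19d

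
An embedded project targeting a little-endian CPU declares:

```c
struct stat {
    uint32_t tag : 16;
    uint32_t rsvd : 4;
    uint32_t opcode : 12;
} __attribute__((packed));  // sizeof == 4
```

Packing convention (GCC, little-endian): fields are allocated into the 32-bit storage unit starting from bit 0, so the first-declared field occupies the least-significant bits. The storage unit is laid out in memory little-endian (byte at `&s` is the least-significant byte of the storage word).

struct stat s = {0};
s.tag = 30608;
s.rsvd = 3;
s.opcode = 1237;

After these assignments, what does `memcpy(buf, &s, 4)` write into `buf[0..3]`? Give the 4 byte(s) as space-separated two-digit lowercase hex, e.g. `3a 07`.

[0+:16] tag=30608 & 0xffff = 0x7790; word=0x00007790
[16+:4] rsvd=3 & 0xf = 0x3; word=0x00037790
[20+:12] opcode=1237 & 0xfff = 0x4d5; word=0x4d537790
word = 0x4d537790 → little-endian bytes:
  [0]=0x90  [1]=0x77  [2]=0x53  [3]=0x4d

90 77 53 4d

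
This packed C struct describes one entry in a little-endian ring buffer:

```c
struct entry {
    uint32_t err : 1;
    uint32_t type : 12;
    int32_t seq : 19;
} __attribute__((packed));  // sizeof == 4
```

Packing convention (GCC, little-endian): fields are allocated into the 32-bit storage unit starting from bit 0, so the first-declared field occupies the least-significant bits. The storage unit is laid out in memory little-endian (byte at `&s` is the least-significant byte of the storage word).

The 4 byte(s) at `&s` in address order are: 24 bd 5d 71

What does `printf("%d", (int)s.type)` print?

3730

[0]=0x24 [1]=0xbd [2]=0x5d [3]=0x71 (little-endian) → word 0x715dbd24
err [0+:1] = (word>>0) & 0x1 = 0
type [1+:12] = (word>>1) & 0xfff = 3730  ←
seq [13+:19] = (word>>13) & 0x7ffff = 232173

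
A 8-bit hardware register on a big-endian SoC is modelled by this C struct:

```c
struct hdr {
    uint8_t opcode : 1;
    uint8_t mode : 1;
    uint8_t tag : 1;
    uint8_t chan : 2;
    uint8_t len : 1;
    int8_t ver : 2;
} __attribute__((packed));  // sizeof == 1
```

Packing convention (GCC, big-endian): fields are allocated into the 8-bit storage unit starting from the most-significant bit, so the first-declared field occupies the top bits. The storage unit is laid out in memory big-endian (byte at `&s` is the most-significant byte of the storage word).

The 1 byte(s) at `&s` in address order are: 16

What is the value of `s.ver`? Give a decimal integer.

[0]=0x16 (big-endian) → word 0x16
opcode:1 @ bit 7 → (0x16>>7)&0x1 = 0x0
mode:1 @ bit 6 → (0x16>>6)&0x1 = 0x0
tag:1 @ bit 5 → (0x16>>5)&0x1 = 0x0
chan:2 @ bit 3 → (0x16>>3)&0x3 = 0x2
len:1 @ bit 2 → (0x16>>2)&0x1 = 0x1
ver:2 @ bit 0 → (0x16>>0)&0x3 = 0x2  ←
ver signed 2b, MSB=1: 2 - 4 = -2

-2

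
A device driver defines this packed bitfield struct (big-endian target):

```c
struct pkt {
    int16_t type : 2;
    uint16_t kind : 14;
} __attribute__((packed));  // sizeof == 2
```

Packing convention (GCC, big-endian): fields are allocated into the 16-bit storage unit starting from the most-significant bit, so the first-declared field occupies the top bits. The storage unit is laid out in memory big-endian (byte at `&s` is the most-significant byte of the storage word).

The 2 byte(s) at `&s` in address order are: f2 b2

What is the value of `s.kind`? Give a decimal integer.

12978

[0]=0xf2 [1]=0xb2 (big-endian) → word 0xf2b2
type [14+:2] = (word>>14) & 0x3 = 3
kind [0+:14] = (word>>0) & 0x3fff = 12978  ←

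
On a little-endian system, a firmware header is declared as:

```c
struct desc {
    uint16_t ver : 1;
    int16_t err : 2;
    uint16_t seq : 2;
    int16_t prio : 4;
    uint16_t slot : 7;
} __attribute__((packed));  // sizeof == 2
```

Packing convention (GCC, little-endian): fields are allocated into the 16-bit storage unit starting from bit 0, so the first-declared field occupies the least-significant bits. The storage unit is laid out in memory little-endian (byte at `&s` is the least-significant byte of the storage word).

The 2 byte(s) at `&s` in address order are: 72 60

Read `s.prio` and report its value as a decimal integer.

[0]=0x72 [1]=0x60 (little-endian) → word 0x6072
ver [0+:1] = (word>>0) & 0x1 = 0
err [1+:2] = (word>>1) & 0x3 = 1
seq [3+:2] = (word>>3) & 0x3 = 2
prio [5+:4] = (word>>5) & 0xf = 3  ←
slot [9+:7] = (word>>9) & 0x7f = 48
prio signed 4b, MSB=0: value = 3

3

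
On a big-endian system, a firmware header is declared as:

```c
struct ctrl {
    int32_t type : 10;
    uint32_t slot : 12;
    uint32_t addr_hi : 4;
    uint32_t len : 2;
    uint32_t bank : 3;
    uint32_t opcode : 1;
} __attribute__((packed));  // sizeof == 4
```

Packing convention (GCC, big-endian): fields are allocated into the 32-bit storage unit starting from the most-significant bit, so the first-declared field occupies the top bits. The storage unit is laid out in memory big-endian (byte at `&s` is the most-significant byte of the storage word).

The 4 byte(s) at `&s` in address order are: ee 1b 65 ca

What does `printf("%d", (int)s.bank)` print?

5

[0]=0xee [1]=0x1b [2]=0x65 [3]=0xca (big-endian) → word 0xee1b65ca
type [22+:10] = (word>>22) & 0x3ff = 952
slot [10+:12] = (word>>10) & 0xfff = 1753
addr_hi [6+:4] = (word>>6) & 0xf = 7
len [4+:2] = (word>>4) & 0x3 = 0
bank [1+:3] = (word>>1) & 0x7 = 5  ←
opcode [0+:1] = (word>>0) & 0x1 = 0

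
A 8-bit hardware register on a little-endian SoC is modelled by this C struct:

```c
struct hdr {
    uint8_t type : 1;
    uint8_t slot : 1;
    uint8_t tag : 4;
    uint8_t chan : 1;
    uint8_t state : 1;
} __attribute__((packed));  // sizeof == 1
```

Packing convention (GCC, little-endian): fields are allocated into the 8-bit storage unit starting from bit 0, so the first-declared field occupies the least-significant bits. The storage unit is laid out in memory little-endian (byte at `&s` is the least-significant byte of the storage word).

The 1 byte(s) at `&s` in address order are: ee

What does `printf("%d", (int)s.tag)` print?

[0]=0xee (little-endian) → word 0xee
type [0+:1] = (word>>0) & 0x1 = 0
slot [1+:1] = (word>>1) & 0x1 = 1
tag [2+:4] = (word>>2) & 0xf = 11  ←
chan [6+:1] = (word>>6) & 0x1 = 1
state [7+:1] = (word>>7) & 0x1 = 1

11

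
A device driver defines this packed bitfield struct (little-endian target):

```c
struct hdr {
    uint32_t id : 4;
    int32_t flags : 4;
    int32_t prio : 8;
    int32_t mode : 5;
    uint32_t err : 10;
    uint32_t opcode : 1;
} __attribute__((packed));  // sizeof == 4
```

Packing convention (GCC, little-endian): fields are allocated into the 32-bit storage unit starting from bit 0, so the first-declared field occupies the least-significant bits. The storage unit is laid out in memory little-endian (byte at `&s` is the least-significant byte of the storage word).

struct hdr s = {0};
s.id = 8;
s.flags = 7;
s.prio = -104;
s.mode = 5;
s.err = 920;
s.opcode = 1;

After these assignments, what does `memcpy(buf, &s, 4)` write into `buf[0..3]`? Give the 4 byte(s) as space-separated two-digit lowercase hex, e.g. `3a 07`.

78 98 05 f3

id:4 = 8 → 0x8 << 0 → word 0x00000008
flags:4 = 7 → 0x7 << 4 → word 0x00000078
prio:8 = -104 → 0x98 << 8 → word 0x00009878
mode:5 = 5 → 0x5 << 16 → word 0x00059878
err:10 = 920 → 0x398 << 21 → word 0x73059878
opcode:1 = 1 → 0x1 << 31 → word 0xf3059878
word = 0xf3059878 → little-endian bytes:
  [0]=0x78  [1]=0x98  [2]=0x05  [3]=0xf3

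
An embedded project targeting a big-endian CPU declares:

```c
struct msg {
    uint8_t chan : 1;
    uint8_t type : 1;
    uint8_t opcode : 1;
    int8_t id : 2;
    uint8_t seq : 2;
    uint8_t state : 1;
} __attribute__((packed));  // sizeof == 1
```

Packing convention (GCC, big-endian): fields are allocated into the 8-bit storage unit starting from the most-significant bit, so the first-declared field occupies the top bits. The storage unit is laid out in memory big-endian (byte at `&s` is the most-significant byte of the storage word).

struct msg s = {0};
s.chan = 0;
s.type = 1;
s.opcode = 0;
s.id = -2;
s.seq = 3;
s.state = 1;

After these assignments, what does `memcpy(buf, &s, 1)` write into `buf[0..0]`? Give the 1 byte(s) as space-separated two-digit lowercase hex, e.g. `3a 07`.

[7+:1] chan=0 & 0x1 = 0x0; word=0x00
[6+:1] type=1 & 0x1 = 0x1; word=0x40
[5+:1] opcode=0 & 0x1 = 0x0; word=0x40
[3+:2] id=-2 & 0x3 = 0x2; word=0x50
[1+:2] seq=3 & 0x3 = 0x3; word=0x56
[0+:1] state=1 & 0x1 = 0x1; word=0x57
word = 0x57 → big-endian bytes:
  [0]=0x57

57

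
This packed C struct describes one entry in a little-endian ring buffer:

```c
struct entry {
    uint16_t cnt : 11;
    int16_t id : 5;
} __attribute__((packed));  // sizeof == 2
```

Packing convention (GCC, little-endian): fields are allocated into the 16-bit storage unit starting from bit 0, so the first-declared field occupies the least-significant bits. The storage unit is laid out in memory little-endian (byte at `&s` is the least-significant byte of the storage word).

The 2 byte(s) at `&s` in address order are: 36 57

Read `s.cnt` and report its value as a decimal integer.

1846

[0]=0x36 [1]=0x57 (little-endian) → word 0x5736
cnt:11 @ bit 0 → (0x5736>>0)&0x7ff = 0x736  ←
id:5 @ bit 11 → (0x5736>>11)&0x1f = 0xa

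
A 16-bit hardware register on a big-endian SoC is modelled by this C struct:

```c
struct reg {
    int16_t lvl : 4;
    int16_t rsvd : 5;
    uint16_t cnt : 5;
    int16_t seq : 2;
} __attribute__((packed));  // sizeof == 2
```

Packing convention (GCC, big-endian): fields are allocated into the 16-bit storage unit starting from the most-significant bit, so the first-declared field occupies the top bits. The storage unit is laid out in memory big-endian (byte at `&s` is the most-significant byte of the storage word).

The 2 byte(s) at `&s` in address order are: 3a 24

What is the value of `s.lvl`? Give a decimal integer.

[0]=0x3a [1]=0x24 (big-endian) → word 0x3a24
lvl [12+:4] = (word>>12) & 0xf = 3  ←
rsvd [7+:5] = (word>>7) & 0x1f = 20
cnt [2+:5] = (word>>2) & 0x1f = 9
seq [0+:2] = (word>>0) & 0x3 = 0
lvl signed 4b, MSB=0: value = 3

3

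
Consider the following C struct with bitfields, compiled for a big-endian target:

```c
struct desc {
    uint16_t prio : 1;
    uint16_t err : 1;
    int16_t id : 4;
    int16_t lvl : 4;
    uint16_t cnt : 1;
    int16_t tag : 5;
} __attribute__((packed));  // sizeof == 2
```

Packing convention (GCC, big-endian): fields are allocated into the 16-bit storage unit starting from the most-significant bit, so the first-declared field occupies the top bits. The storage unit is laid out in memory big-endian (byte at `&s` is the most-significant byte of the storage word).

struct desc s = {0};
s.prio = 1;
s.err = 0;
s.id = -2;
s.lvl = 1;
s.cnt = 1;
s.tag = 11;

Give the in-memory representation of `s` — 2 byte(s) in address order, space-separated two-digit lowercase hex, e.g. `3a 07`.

b8 6b

[15+:1] prio=1 & 0x1 = 0x1; word=0x8000
[14+:1] err=0 & 0x1 = 0x0; word=0x8000
[10+:4] id=-2 & 0xf = 0xe; word=0xb800
[6+:4] lvl=1 & 0xf = 0x1; word=0xb840
[5+:1] cnt=1 & 0x1 = 0x1; word=0xb860
[0+:5] tag=11 & 0x1f = 0xb; word=0xb86b
word = 0xb86b → big-endian bytes:
  [0]=0xb8  [1]=0x6b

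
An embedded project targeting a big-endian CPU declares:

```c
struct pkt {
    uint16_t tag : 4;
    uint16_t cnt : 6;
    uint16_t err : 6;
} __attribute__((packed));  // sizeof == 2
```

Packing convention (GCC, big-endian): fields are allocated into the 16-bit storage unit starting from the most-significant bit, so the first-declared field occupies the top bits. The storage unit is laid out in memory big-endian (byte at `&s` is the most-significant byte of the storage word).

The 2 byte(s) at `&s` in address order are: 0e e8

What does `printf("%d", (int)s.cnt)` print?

59

[0]=0x0e [1]=0xe8 (big-endian) → word 0x0ee8
tag:4 @ bit 12 → (0x0ee8>>12)&0xf = 0x0
cnt:6 @ bit 6 → (0x0ee8>>6)&0x3f = 0x3b  ←
err:6 @ bit 0 → (0x0ee8>>0)&0x3f = 0x28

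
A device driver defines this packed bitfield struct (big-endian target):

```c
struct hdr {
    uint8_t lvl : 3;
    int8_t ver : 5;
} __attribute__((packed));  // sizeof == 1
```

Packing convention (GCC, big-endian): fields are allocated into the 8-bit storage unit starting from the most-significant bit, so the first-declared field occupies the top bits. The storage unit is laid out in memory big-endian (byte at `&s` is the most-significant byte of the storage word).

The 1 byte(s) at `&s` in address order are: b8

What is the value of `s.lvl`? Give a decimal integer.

[0]=0xb8 (big-endian) → word 0xb8
lvl [5+:3] = (word>>5) & 0x7 = 5  ←
ver [0+:5] = (word>>0) & 0x1f = 24

5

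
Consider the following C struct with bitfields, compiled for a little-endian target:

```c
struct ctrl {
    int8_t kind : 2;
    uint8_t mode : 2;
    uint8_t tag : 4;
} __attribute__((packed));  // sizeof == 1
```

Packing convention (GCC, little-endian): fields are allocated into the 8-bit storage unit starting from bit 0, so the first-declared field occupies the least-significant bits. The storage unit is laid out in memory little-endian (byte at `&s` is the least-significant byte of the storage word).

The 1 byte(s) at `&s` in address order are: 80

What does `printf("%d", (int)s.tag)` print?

[0]=0x80 (little-endian) → word 0x80
kind [0+:2] = (word>>0) & 0x3 = 0
mode [2+:2] = (word>>2) & 0x3 = 0
tag [4+:4] = (word>>4) & 0xf = 8  ←

8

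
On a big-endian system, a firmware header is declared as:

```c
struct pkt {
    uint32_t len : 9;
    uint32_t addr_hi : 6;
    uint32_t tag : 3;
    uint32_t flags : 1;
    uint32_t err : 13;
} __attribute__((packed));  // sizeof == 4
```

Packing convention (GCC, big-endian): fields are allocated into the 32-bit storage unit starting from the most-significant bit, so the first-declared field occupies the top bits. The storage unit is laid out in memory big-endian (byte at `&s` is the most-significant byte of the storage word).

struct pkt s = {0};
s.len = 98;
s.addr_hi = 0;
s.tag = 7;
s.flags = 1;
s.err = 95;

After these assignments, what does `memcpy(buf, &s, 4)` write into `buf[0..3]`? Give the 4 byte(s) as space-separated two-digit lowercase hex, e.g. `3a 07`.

[23+:9] len=98 & 0x1ff = 0x62; word=0x31000000
[17+:6] addr_hi=0 & 0x3f = 0x0; word=0x31000000
[14+:3] tag=7 & 0x7 = 0x7; word=0x3101c000
[13+:1] flags=1 & 0x1 = 0x1; word=0x3101e000
[0+:13] err=95 & 0x1fff = 0x5f; word=0x3101e05f
word = 0x3101e05f → big-endian bytes:
  [0]=0x31  [1]=0x01  [2]=0xe0  [3]=0x5f

31 01 e0 5f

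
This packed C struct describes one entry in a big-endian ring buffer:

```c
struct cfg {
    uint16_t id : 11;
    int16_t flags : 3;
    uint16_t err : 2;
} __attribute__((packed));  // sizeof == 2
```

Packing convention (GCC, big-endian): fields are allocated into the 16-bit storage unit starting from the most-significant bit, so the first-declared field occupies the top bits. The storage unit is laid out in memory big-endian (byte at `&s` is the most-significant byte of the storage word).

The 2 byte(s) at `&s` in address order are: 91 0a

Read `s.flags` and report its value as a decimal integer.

2

[0]=0x91 [1]=0x0a (big-endian) → word 0x910a
id [5+:11] = (word>>5) & 0x7ff = 1160
flags [2+:3] = (word>>2) & 0x7 = 2  ←
err [0+:2] = (word>>0) & 0x3 = 2
flags signed 3b, MSB=0: value = 2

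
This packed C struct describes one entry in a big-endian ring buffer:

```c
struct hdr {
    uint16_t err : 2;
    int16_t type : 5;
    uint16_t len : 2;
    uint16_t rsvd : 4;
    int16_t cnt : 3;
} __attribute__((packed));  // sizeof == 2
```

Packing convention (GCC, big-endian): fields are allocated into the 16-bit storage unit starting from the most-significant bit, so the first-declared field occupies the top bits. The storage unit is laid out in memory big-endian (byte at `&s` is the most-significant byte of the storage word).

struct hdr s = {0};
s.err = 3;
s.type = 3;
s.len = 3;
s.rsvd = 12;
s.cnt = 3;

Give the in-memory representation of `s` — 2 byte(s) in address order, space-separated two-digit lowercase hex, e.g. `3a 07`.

[14+:2] err=3 & 0x3 = 0x3; word=0xc000
[9+:5] type=3 & 0x1f = 0x3; word=0xc600
[7+:2] len=3 & 0x3 = 0x3; word=0xc780
[3+:4] rsvd=12 & 0xf = 0xc; word=0xc7e0
[0+:3] cnt=3 & 0x7 = 0x3; word=0xc7e3
word = 0xc7e3 → big-endian bytes:
  [0]=0xc7  [1]=0xe3

c7 e3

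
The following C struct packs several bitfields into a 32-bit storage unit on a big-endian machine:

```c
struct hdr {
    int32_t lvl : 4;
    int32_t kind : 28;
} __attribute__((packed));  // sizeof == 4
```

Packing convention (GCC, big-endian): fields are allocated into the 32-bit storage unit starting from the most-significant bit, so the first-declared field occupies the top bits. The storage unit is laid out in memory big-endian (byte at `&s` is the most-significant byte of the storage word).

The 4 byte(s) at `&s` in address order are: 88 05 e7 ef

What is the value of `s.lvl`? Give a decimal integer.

-8

[0]=0x88 [1]=0x05 [2]=0xe7 [3]=0xef (big-endian) → word 0x8805e7ef
lvl:4 @ bit 28 → (0x8805e7ef>>28)&0xf = 0x8  ←
kind:28 @ bit 0 → (0x8805e7ef>>0)&0xfffffff = 0x805e7ef
lvl signed 4b, MSB=1: 8 - 16 = -8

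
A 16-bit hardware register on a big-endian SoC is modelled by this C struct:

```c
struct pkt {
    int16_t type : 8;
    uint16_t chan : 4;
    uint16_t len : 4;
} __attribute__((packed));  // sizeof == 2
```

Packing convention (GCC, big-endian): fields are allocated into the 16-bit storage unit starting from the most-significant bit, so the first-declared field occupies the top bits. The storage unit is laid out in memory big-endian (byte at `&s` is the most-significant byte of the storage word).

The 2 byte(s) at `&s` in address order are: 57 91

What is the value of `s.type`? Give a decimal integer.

87

[0]=0x57 [1]=0x91 (big-endian) → word 0x5791
type:8 @ bit 8 → (0x5791>>8)&0xff = 0x57  ←
chan:4 @ bit 4 → (0x5791>>4)&0xf = 0x9
len:4 @ bit 0 → (0x5791>>0)&0xf = 0x1
type signed 8b, MSB=0: value = 87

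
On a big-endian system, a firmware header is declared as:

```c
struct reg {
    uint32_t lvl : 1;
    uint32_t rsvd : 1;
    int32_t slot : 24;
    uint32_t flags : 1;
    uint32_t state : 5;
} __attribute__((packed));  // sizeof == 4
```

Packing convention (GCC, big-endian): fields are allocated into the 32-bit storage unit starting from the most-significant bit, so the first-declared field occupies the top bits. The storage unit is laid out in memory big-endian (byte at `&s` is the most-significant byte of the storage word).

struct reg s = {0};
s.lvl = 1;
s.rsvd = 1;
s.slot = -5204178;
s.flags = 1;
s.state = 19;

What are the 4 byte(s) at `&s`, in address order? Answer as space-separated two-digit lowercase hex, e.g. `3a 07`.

ec 25 cb b3

lvl (1b) val=1 bits=0x1 at bit 31: 0x80000000
rsvd (1b) val=1 bits=0x1 at bit 30: 0xc0000000
slot (24b) val=-5204178 bits=0xb0972e at bit 6: 0xec25cb80
flags (1b) val=1 bits=0x1 at bit 5: 0xec25cba0
state (5b) val=19 bits=0x13 at bit 0: 0xec25cbb3
word = 0xec25cbb3 → big-endian bytes:
  [0]=0xec  [1]=0x25  [2]=0xcb  [3]=0xb3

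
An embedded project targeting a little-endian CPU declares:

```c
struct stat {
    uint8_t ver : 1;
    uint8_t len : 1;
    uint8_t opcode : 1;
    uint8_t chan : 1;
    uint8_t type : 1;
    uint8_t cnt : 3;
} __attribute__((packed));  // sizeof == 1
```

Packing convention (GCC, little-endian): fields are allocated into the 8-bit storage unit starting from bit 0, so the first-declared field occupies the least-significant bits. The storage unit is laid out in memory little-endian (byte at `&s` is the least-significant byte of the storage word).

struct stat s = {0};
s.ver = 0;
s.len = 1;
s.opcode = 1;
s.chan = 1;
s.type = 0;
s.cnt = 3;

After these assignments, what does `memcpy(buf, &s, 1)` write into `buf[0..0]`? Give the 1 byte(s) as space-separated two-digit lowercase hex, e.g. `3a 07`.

ver:1 = 0 → 0x0 << 0 → word 0x00
len:1 = 1 → 0x1 << 1 → word 0x02
opcode:1 = 1 → 0x1 << 2 → word 0x06
chan:1 = 1 → 0x1 << 3 → word 0x0e
type:1 = 0 → 0x0 << 4 → word 0x0e
cnt:3 = 3 → 0x3 << 5 → word 0x6e
word = 0x6e → little-endian bytes:
  [0]=0x6e

6e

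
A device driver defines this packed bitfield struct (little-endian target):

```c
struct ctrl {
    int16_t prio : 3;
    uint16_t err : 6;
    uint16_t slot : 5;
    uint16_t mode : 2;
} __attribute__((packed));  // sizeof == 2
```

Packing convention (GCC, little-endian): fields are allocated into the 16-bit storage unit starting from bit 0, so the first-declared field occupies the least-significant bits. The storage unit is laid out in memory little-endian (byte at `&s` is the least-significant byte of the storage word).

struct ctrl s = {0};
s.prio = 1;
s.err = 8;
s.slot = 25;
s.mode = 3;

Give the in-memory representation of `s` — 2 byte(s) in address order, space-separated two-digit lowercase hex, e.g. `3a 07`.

prio:3 = 1 → 0x1 << 0 → word 0x0001
err:6 = 8 → 0x8 << 3 → word 0x0041
slot:5 = 25 → 0x19 << 9 → word 0x3241
mode:2 = 3 → 0x3 << 14 → word 0xf241
word = 0xf241 → little-endian bytes:
  [0]=0x41  [1]=0xf2

41 f2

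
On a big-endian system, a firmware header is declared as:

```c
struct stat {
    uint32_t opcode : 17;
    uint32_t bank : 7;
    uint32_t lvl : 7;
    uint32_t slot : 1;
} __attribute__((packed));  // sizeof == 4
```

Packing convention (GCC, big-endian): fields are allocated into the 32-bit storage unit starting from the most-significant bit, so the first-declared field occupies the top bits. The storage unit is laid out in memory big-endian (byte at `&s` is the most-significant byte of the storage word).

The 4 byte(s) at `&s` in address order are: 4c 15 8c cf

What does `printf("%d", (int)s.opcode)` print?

38955

[0]=0x4c [1]=0x15 [2]=0x8c [3]=0xcf (big-endian) → word 0x4c158ccf
opcode [15+:17] = (word>>15) & 0x1ffff = 38955  ←
bank [8+:7] = (word>>8) & 0x7f = 12
lvl [1+:7] = (word>>1) & 0x7f = 103
slot [0+:1] = (word>>0) & 0x1 = 1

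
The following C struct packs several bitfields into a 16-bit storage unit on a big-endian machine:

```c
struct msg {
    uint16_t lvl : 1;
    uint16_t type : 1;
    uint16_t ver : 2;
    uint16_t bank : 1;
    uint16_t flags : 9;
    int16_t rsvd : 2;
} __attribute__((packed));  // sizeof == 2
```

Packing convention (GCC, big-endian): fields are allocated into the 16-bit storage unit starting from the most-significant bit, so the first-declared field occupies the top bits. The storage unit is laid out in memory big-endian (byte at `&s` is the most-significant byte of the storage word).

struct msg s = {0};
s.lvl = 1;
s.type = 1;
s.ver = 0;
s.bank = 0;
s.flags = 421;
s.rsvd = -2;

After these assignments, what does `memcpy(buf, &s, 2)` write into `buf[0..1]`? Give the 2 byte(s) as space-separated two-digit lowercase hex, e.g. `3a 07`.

lvl:1 = 1 → 0x1 << 15 → word 0x8000
type:1 = 1 → 0x1 << 14 → word 0xc000
ver:2 = 0 → 0x0 << 12 → word 0xc000
bank:1 = 0 → 0x0 << 11 → word 0xc000
flags:9 = 421 → 0x1a5 << 2 → word 0xc694
rsvd:2 = -2 → 0x2 << 0 → word 0xc696
word = 0xc696 → big-endian bytes:
  [0]=0xc6  [1]=0x96

c6 96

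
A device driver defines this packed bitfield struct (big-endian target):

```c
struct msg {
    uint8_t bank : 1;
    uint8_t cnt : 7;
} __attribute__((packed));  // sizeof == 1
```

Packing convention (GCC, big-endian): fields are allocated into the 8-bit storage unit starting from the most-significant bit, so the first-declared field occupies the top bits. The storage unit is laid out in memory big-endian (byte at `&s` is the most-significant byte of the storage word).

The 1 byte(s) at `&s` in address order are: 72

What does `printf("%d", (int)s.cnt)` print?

114

[0]=0x72 (big-endian) → word 0x72
bank:1 @ bit 7 → (0x72>>7)&0x1 = 0x0
cnt:7 @ bit 0 → (0x72>>0)&0x7f = 0x72  ←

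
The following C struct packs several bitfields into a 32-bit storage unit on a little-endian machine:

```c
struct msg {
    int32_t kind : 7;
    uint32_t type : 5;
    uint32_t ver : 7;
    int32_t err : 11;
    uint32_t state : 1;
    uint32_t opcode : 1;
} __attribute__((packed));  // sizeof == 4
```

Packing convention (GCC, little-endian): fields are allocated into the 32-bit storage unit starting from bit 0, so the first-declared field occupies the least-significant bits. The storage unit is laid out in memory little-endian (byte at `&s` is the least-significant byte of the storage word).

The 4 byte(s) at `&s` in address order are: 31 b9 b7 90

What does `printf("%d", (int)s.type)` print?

[0]=0x31 [1]=0xb9 [2]=0xb7 [3]=0x90 (little-endian) → word 0x90b7b931
kind:7 @ bit 0 → (0x90b7b931>>0)&0x7f = 0x31
type:5 @ bit 7 → (0x90b7b931>>7)&0x1f = 0x12  ←
ver:7 @ bit 12 → (0x90b7b931>>12)&0x7f = 0x7b
err:11 @ bit 19 → (0x90b7b931>>19)&0x7ff = 0x216
state:1 @ bit 30 → (0x90b7b931>>30)&0x1 = 0x0
opcode:1 @ bit 31 → (0x90b7b931>>31)&0x1 = 0x1

18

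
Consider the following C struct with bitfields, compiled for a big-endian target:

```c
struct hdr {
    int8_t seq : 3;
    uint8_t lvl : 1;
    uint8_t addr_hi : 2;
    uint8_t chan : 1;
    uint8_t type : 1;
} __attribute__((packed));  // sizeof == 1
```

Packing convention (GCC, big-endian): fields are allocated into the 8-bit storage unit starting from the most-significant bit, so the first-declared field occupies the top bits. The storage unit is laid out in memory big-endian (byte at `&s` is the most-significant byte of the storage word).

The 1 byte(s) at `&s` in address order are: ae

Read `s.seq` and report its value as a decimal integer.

-3

[0]=0xae (big-endian) → word 0xae
seq [5+:3] = (word>>5) & 0x7 = 5  ←
lvl [4+:1] = (word>>4) & 0x1 = 0
addr_hi [2+:2] = (word>>2) & 0x3 = 3
chan [1+:1] = (word>>1) & 0x1 = 1
type [0+:1] = (word>>0) & 0x1 = 0
seq signed 3b, MSB=1: 5 - 8 = -3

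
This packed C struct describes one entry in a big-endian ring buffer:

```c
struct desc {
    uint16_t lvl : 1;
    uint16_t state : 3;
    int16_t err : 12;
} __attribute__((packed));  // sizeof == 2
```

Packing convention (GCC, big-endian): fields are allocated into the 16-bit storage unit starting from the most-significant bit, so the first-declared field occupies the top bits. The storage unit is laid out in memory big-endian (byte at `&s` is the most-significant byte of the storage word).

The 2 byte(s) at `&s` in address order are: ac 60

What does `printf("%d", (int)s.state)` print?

2

[0]=0xac [1]=0x60 (big-endian) → word 0xac60
lvl [15+:1] = (word>>15) & 0x1 = 1
state [12+:3] = (word>>12) & 0x7 = 2  ←
err [0+:12] = (word>>0) & 0xfff = 3168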